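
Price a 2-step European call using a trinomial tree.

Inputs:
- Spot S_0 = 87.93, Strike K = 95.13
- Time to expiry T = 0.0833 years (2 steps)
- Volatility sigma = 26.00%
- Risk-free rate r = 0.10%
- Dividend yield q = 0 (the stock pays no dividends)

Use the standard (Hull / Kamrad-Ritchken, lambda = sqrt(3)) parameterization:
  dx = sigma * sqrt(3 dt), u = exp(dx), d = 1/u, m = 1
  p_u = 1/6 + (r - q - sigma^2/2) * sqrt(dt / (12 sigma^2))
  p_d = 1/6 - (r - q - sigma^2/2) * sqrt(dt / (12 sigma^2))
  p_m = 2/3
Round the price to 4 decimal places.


dt = T/N = 0.041650; dx = sigma*sqrt(3*dt) = 0.091905
u = exp(dx) = 1.096261; d = 1/u = 0.912191
p_u = 0.159234, p_m = 0.666667, p_d = 0.174099
Discount per step: exp(-r*dt) = 0.999958
Stock lattice S(k, j) with j the centered position index:
  k=0: S(0,+0) = 87.9300
  k=1: S(1,-1) = 80.2090; S(1,+0) = 87.9300; S(1,+1) = 96.3942
  k=2: S(2,-2) = 73.1659; S(2,-1) = 80.2090; S(2,+0) = 87.9300; S(2,+1) = 96.3942; S(2,+2) = 105.6733
Terminal payoffs V(N, j) = max(S_T - K, 0):
  V(2,-2) = 0.000000; V(2,-1) = 0.000000; V(2,+0) = 0.000000; V(2,+1) = 1.264249; V(2,+2) = 10.543276
Backward induction: V(k, j) = exp(-r*dt) * [p_u * V(k+1, j+1) + p_m * V(k+1, j) + p_d * V(k+1, j-1)]
  V(1,-1) = exp(-r*dt) * [p_u*0.000000 + p_m*0.000000 + p_d*0.000000] = 0.000000
  V(1,+0) = exp(-r*dt) * [p_u*1.264249 + p_m*0.000000 + p_d*0.000000] = 0.201304
  V(1,+1) = exp(-r*dt) * [p_u*10.543276 + p_m*1.264249 + p_d*0.000000] = 2.521580
  V(0,+0) = exp(-r*dt) * [p_u*2.521580 + p_m*0.201304 + p_d*0.000000] = 0.535703

Answer: Price = V(0,0) = 0.5357


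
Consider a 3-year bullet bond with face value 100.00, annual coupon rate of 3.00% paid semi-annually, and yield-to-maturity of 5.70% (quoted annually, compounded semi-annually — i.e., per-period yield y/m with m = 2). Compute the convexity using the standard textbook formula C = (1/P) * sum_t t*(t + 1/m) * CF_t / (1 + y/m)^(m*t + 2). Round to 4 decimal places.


Answer: Convexity = 9.4265

Derivation:
Coupon per period c = face * coupon_rate / m = 1.500000
Periods per year m = 2; per-period yield y/m = 0.028500
Number of cashflows N = 6
Cashflows (t years, CF_t, discount factor 1/(1+y/m)^(m*t), PV):
  t = 0.5000: CF_t = 1.500000, DF = 0.972290, PV = 1.458435
  t = 1.0000: CF_t = 1.500000, DF = 0.945347, PV = 1.418021
  t = 1.5000: CF_t = 1.500000, DF = 0.919152, PV = 1.378727
  t = 2.0000: CF_t = 1.500000, DF = 0.893682, PV = 1.340522
  t = 2.5000: CF_t = 1.500000, DF = 0.868917, PV = 1.303376
  t = 3.0000: CF_t = 101.500000, DF = 0.844840, PV = 85.751212
Price P = sum_t PV_t = 92.650293
Convexity numerator sum_t t*(t + 1/m) * CF_t / (1+y/m)^(m*t + 2):
  t = 0.5000: term = 0.689364
  t = 1.0000: term = 2.010784
  t = 1.5000: term = 3.910129
  t = 2.0000: term = 6.336296
  t = 2.5000: term = 9.241074
  t = 3.0000: term = 851.179143
Convexity = (1/P) * sum = 873.366789 / 92.650293 = 9.426487


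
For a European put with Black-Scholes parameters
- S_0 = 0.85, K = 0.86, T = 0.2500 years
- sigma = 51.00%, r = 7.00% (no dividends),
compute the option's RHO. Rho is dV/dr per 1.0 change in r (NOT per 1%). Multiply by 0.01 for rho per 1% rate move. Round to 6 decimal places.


d1 = 0.1502606284; d2 = -0.1047393716
phi(d1) = 0.3944638959; exp(-qT) = 1.0000000000; exp(-rT) = 0.9826522357
N(-d2) = 0.5417086901
Rho = -K*T*exp(-rT)*N(-d2) = -0.8600 * 0.2500 * 0.9826522357 * 0.5417086901 = -0.114447

Answer: Rho = -0.114447


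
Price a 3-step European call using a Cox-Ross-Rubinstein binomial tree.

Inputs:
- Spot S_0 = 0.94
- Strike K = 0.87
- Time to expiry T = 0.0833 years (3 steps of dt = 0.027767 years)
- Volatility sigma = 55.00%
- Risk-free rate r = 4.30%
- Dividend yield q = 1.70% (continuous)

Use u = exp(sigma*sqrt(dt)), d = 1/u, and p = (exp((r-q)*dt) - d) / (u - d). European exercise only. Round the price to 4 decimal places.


dt = T/N = 0.027767
u = exp(sigma*sqrt(dt)) = 1.095979; d = 1/u = 0.912426
p = (exp((r-q)*dt) - d) / (u - d) = 0.481038
Discount per step: exp(-r*dt) = 0.998807
Stock lattice S(k, i) with i counting down-moves:
  k=0: S(0,0) = 0.9400
  k=1: S(1,0) = 1.0302; S(1,1) = 0.8577
  k=2: S(2,0) = 1.1291; S(2,1) = 0.9400; S(2,2) = 0.7826
  k=3: S(3,0) = 1.2375; S(3,1) = 1.0302; S(3,2) = 0.8577; S(3,3) = 0.7140
Terminal payoffs V(N, i) = max(S_T - K, 0):
  V(3,0) = 0.367471; V(3,1) = 0.160221; V(3,2) = 0.000000; V(3,3) = 0.000000
Backward induction: V(k, i) = exp(-r*dt) * [p * V(k+1, i) + (1-p) * V(k+1, i+1)].
  V(2,0) = exp(-r*dt) * [p*0.367471 + (1-p)*0.160221] = 0.259606
  V(2,1) = exp(-r*dt) * [p*0.160221 + (1-p)*0.000000] = 0.076980
  V(2,2) = exp(-r*dt) * [p*0.000000 + (1-p)*0.000000] = 0.000000
  V(1,0) = exp(-r*dt) * [p*0.259606 + (1-p)*0.076980] = 0.164633
  V(1,1) = exp(-r*dt) * [p*0.076980 + (1-p)*0.000000] = 0.036986
  V(0,0) = exp(-r*dt) * [p*0.164633 + (1-p)*0.036986] = 0.098272

Answer: Price = V(0,0) = 0.0983


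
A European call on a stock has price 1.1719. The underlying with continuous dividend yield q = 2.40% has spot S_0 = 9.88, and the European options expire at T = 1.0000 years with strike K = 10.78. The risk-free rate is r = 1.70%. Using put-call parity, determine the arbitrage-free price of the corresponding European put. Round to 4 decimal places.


Put-call parity: C - P = S_0 * exp(-qT) - K * exp(-rT).
S_0 * exp(-qT) = 9.8800 * 0.97628571 = 9.64570281
K * exp(-rT) = 10.7800 * 0.98314368 = 10.59828892
P = C - S*exp(-qT) + K*exp(-rT)
P = 1.1719 - 9.64570281 + 10.59828892 = 2.1245

Answer: Put price = 2.1245


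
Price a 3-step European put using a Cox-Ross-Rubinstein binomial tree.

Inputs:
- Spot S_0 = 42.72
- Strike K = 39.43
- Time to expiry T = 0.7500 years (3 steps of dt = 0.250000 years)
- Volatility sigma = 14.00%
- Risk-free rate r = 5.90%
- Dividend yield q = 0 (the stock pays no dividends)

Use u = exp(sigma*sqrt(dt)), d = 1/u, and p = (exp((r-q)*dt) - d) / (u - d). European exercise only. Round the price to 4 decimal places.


dt = T/N = 0.250000
u = exp(sigma*sqrt(dt)) = 1.072508; d = 1/u = 0.932394
p = (exp((r-q)*dt) - d) / (u - d) = 0.588558
Discount per step: exp(-r*dt) = 0.985358
Stock lattice S(k, i) with i counting down-moves:
  k=0: S(0,0) = 42.7200
  k=1: S(1,0) = 45.8175; S(1,1) = 39.8319
  k=2: S(2,0) = 49.1397; S(2,1) = 42.7200; S(2,2) = 37.1390
  k=3: S(3,0) = 52.7027; S(3,1) = 45.8175; S(3,2) = 39.8319; S(3,3) = 34.6282
Terminal payoffs V(N, i) = max(K - S_T, 0):
  V(3,0) = 0.000000; V(3,1) = 0.000000; V(3,2) = 0.000000; V(3,3) = 4.801841
Backward induction: V(k, i) = exp(-r*dt) * [p * V(k+1, i) + (1-p) * V(k+1, i+1)].
  V(2,0) = exp(-r*dt) * [p*0.000000 + (1-p)*0.000000] = 0.000000
  V(2,1) = exp(-r*dt) * [p*0.000000 + (1-p)*0.000000] = 0.000000
  V(2,2) = exp(-r*dt) * [p*0.000000 + (1-p)*4.801841] = 1.946749
  V(1,0) = exp(-r*dt) * [p*0.000000 + (1-p)*0.000000] = 0.000000
  V(1,1) = exp(-r*dt) * [p*0.000000 + (1-p)*1.946749] = 0.789246
  V(0,0) = exp(-r*dt) * [p*0.000000 + (1-p)*0.789246] = 0.319974

Answer: Price = V(0,0) = 0.3200


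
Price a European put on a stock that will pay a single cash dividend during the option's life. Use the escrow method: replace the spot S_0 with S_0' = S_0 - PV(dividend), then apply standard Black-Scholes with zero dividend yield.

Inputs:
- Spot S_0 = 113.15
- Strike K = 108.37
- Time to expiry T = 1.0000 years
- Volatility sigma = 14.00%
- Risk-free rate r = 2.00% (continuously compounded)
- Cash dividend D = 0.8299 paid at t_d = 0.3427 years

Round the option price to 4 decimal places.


PV(D) = D * exp(-r * t_d) = 0.8299 * 0.99316944 = 0.82423131
S_0' = S_0 - PV(D) = 113.1500 - 0.82423131 = 112.32576869
d1 = (ln(S_0'/K) + (r + sigma^2/2)*T) / (sigma*sqrt(T)) = 0.46894286
d2 = d1 - sigma*sqrt(T) = 0.32894286
exp(-rT) = 0.98019867
N(-d1) = 0.31955524; N(-d2) = 0.37109944
P = K * exp(-rT) * N(-d2) - S_0' * N(-d1) = 108.3700 * 0.98019867 * 0.37109944 - 112.32576869 * 0.31955524 = 3.5254

Answer: Price = 3.5254


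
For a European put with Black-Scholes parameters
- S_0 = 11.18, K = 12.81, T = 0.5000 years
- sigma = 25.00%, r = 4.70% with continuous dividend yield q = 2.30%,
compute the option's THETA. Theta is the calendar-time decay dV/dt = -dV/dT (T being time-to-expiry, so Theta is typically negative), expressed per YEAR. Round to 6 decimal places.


Answer: Theta = -0.369461

Derivation:
d1 = -0.6136252745; d2 = -0.7904019698
phi(d1) = 0.3304808638; exp(-qT) = 0.9885658722; exp(-rT) = 0.9767739747
Theta = -S*exp(-qT)*phi(d1)*sigma/(2*sqrt(T)) + r*K*exp(-rT)*N(-d2) - q*S*exp(-qT)*N(-d1)
N(-d1) = 0.7302685110; N(-d2) = 0.7853534739; sqrt(T) = 0.7071067812
Term 1 = -11.1800 * 0.9885658722 * 0.3304808638 * 0.2500 / (2 * 0.7071067812) = -0.6456820972
Term 2 = 0.0470 * 12.8100 * 0.9767739747 * 0.7853534739 = 0.4618556241
Term 3 = -0.0230 * 11.1800 * 0.9885658722 * 0.7302685110 = -0.1856341302
Theta = -0.6456820972 + (0.4618556241) + (-0.1856341302) = -0.369461


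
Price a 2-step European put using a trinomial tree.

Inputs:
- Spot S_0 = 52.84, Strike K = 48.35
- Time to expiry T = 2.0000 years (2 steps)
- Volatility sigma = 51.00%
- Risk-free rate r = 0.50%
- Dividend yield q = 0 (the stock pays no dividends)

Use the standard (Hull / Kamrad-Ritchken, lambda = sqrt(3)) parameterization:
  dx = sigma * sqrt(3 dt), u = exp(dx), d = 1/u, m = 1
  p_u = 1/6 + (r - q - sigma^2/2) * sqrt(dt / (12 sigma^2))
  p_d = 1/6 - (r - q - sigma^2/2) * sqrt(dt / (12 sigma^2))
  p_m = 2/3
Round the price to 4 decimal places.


Answer: Price = V(0,0) = 10.5031

Derivation:
dt = T/N = 1.000000; dx = sigma*sqrt(3*dt) = 0.883346
u = exp(dx) = 2.418980; d = 1/u = 0.413397
p_u = 0.095885, p_m = 0.666667, p_d = 0.237449
Discount per step: exp(-r*dt) = 0.995012
Stock lattice S(k, j) with j the centered position index:
  k=0: S(0,+0) = 52.8400
  k=1: S(1,-1) = 21.8439; S(1,+0) = 52.8400; S(1,+1) = 127.8189
  k=2: S(2,-2) = 9.0302; S(2,-1) = 21.8439; S(2,+0) = 52.8400; S(2,+1) = 127.8189; S(2,+2) = 309.1913
Terminal payoffs V(N, j) = max(K - S_T, 0):
  V(2,-2) = 39.319781; V(2,-1) = 26.506081; V(2,+0) = 0.000000; V(2,+1) = 0.000000; V(2,+2) = 0.000000
Backward induction: V(k, j) = exp(-r*dt) * [p_u * V(k+1, j+1) + p_m * V(k+1, j) + p_d * V(k+1, j-1)]
  V(1,-1) = exp(-r*dt) * [p_u*0.000000 + p_m*26.506081 + p_d*39.319781] = 26.872452
  V(1,+0) = exp(-r*dt) * [p_u*0.000000 + p_m*0.000000 + p_d*26.506081] = 6.262443
  V(1,+1) = exp(-r*dt) * [p_u*0.000000 + p_m*0.000000 + p_d*0.000000] = 0.000000
  V(0,+0) = exp(-r*dt) * [p_u*0.000000 + p_m*6.262443 + p_d*26.872452] = 10.503143


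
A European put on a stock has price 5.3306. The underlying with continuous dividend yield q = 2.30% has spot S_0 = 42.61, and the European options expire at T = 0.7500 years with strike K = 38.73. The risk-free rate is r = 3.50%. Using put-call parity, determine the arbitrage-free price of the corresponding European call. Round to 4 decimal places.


Put-call parity: C - P = S_0 * exp(-qT) - K * exp(-rT).
S_0 * exp(-qT) = 42.6100 * 0.98289793 = 41.88128077
K * exp(-rT) = 38.7300 * 0.97409154 = 37.72656520
C = P + S*exp(-qT) - K*exp(-rT)
C = 5.3306 + 41.88128077 - 37.72656520 = 9.4853

Answer: Call price = 9.4853


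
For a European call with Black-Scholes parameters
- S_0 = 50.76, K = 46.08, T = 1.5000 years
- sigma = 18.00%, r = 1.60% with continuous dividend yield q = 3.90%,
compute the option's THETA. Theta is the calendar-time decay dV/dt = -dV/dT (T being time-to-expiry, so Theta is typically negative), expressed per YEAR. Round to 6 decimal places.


Answer: Theta = -0.489925

Derivation:
d1 = 0.3925063564; d2 = 0.1720522796
phi(d1) = 0.3693652995; exp(-qT) = 0.9431782404; exp(-rT) = 0.9762857098
Theta = -S*exp(-qT)*phi(d1)*sigma/(2*sqrt(T)) - r*K*exp(-rT)*N(d2) + q*S*exp(-qT)*N(d1)
N(d1) = 0.6526579422; N(d2) = 0.5683017857; sqrt(T) = 1.2247448714
Term 1 = -50.7600 * 0.9431782404 * 0.3693652995 * 0.1800 / (2 * 1.2247448714) = -1.2994762869
Term 2 = -0.0160 * 46.0800 * 0.9762857098 * 0.5683017857 = -0.4090613113
Term 3 = 0.0390 * 50.7600 * 0.9431782404 * 0.6526579422 = 1.2186124774
Theta = -1.2994762869 + (-0.4090613113) + (1.2186124774) = -0.489925


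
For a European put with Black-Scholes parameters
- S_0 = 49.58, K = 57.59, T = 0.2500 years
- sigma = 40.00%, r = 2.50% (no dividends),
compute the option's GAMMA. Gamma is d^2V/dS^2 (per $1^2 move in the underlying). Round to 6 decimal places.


Answer: Gamma = 0.033247

Derivation:
d1 = -0.6175570746; d2 = -0.8175570746
phi(d1) = 0.3296819414; exp(-qT) = 1.0000000000; exp(-rT) = 0.9937694906
Gamma = exp(-qT) * phi(d1) / (S * sigma * sqrt(T)) = 1.0000000000 * 0.3296819414 / (49.5800 * 0.4000 * 0.5000000000) = 0.033247


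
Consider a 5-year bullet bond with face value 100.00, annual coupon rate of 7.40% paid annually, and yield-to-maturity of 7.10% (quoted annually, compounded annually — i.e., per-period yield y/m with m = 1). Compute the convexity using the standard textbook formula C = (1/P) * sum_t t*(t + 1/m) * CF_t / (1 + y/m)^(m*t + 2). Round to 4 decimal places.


Coupon per period c = face * coupon_rate / m = 7.400000
Periods per year m = 1; per-period yield y/m = 0.071000
Number of cashflows N = 5
Cashflows (t years, CF_t, discount factor 1/(1+y/m)^(m*t), PV):
  t = 1.0000: CF_t = 7.400000, DF = 0.933707, PV = 6.909430
  t = 2.0000: CF_t = 7.400000, DF = 0.871808, PV = 6.451382
  t = 3.0000: CF_t = 7.400000, DF = 0.814013, PV = 6.023700
  t = 4.0000: CF_t = 7.400000, DF = 0.760050, PV = 5.624369
  t = 5.0000: CF_t = 107.400000, DF = 0.709664, PV = 76.217891
Price P = sum_t PV_t = 101.226773
Convexity numerator sum_t t*(t + 1/m) * CF_t / (1+y/m)^(m*t + 2):
  t = 1.0000: term = 12.047399
  t = 2.0000: term = 33.746216
  t = 3.0000: term = 63.018144
  t = 4.0000: term = 98.067452
  t = 5.0000: term = 1993.421969
Convexity = (1/P) * sum = 2200.301181 / 101.226773 = 21.736356

Answer: Convexity = 21.7364


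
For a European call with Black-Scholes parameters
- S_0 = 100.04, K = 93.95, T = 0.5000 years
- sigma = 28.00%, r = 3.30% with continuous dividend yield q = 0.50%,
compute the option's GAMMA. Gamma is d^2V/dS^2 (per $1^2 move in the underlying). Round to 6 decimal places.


d1 = 0.4869308019; d2 = 0.2889409031
phi(d1) = 0.3543432028; exp(-qT) = 0.9975031224; exp(-rT) = 0.9836353794
Gamma = exp(-qT) * phi(d1) / (S * sigma * sqrt(T)) = 0.9975031224 * 0.3543432028 / (100.0400 * 0.2800 * 0.7071067812) = 0.017845

Answer: Gamma = 0.017845


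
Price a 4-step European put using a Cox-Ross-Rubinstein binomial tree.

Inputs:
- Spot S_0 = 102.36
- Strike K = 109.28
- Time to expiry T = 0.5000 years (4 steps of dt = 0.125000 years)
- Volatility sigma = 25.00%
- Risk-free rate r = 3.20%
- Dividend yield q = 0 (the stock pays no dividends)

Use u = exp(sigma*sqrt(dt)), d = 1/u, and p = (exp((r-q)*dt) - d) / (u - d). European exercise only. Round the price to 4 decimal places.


Answer: Price = V(0,0) = 10.6143

Derivation:
dt = T/N = 0.125000
u = exp(sigma*sqrt(dt)) = 1.092412; d = 1/u = 0.915405
p = (exp((r-q)*dt) - d) / (u - d) = 0.500561
Discount per step: exp(-r*dt) = 0.996008
Stock lattice S(k, i) with i counting down-moves:
  k=0: S(0,0) = 102.3600
  k=1: S(1,0) = 111.8193; S(1,1) = 93.7009
  k=2: S(2,0) = 122.1528; S(2,1) = 102.3600; S(2,2) = 85.7743
  k=3: S(3,0) = 133.4412; S(3,1) = 111.8193; S(3,2) = 93.7009; S(3,3) = 78.5182
  k=4: S(4,0) = 145.7728; S(4,1) = 122.1528; S(4,2) = 102.3600; S(4,3) = 85.7743; S(4,4) = 71.8760
Terminal payoffs V(N, i) = max(K - S_T, 0):
  V(4,0) = 0.000000; V(4,1) = 0.000000; V(4,2) = 6.920000; V(4,3) = 23.505710; V(4,4) = 37.403985
Backward induction: V(k, i) = exp(-r*dt) * [p * V(k+1, i) + (1-p) * V(k+1, i+1)].
  V(3,0) = exp(-r*dt) * [p*0.000000 + (1-p)*0.000000] = 0.000000
  V(3,1) = exp(-r*dt) * [p*0.000000 + (1-p)*6.920000] = 3.442324
  V(3,2) = exp(-r*dt) * [p*6.920000 + (1-p)*23.505710] = 15.142865
  V(3,3) = exp(-r*dt) * [p*23.505710 + (1-p)*37.403985] = 30.325512
  V(2,0) = exp(-r*dt) * [p*0.000000 + (1-p)*3.442324] = 1.712369
  V(2,1) = exp(-r*dt) * [p*3.442324 + (1-p)*15.142865] = 9.248966
  V(2,2) = exp(-r*dt) * [p*15.142865 + (1-p)*30.325512] = 22.634957
  V(1,0) = exp(-r*dt) * [p*1.712369 + (1-p)*9.248966] = 5.454581
  V(1,1) = exp(-r*dt) * [p*9.248966 + (1-p)*22.634957] = 15.870848
  V(0,0) = exp(-r*dt) * [p*5.454581 + (1-p)*15.870848] = 10.614334


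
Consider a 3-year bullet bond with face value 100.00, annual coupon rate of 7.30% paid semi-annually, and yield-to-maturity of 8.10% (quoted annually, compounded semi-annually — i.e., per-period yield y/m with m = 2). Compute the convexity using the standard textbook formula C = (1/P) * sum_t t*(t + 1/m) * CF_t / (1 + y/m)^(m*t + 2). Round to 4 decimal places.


Coupon per period c = face * coupon_rate / m = 3.650000
Periods per year m = 2; per-period yield y/m = 0.040500
Number of cashflows N = 6
Cashflows (t years, CF_t, discount factor 1/(1+y/m)^(m*t), PV):
  t = 0.5000: CF_t = 3.650000, DF = 0.961076, PV = 3.507929
  t = 1.0000: CF_t = 3.650000, DF = 0.923668, PV = 3.371388
  t = 1.5000: CF_t = 3.650000, DF = 0.887715, PV = 3.240161
  t = 2.0000: CF_t = 3.650000, DF = 0.853162, PV = 3.114042
  t = 2.5000: CF_t = 3.650000, DF = 0.819954, PV = 2.992833
  t = 3.0000: CF_t = 103.650000, DF = 0.788039, PV = 81.680201
Price P = sum_t PV_t = 97.906554
Convexity numerator sum_t t*(t + 1/m) * CF_t / (1+y/m)^(m*t + 2):
  t = 0.5000: term = 1.620081
  t = 1.0000: term = 4.671064
  t = 1.5000: term = 8.978498
  t = 2.0000: term = 14.381705
  t = 2.5000: term = 20.732875
  t = 3.0000: term = 792.176453
Convexity = (1/P) * sum = 842.560675 / 97.906554 = 8.605764

Answer: Convexity = 8.6058


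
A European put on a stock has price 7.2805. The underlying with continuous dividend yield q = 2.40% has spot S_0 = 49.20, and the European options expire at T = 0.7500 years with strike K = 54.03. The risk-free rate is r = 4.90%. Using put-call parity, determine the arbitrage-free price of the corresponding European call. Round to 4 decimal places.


Put-call parity: C - P = S_0 * exp(-qT) - K * exp(-rT).
S_0 * exp(-qT) = 49.2000 * 0.98216103 = 48.32232279
K * exp(-rT) = 54.0300 * 0.96391708 = 52.08044008
C = P + S*exp(-qT) - K*exp(-rT)
C = 7.2805 + 48.32232279 - 52.08044008 = 3.5224

Answer: Call price = 3.5224


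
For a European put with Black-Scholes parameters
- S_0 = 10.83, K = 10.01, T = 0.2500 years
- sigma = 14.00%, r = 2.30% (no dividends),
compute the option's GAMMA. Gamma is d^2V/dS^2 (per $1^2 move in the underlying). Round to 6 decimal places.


d1 = 1.2419352527; d2 = 1.1719352527
phi(d1) = 0.1844936711; exp(-qT) = 1.0000000000; exp(-rT) = 0.9942664996
Gamma = exp(-qT) * phi(d1) / (S * sigma * sqrt(T)) = 1.0000000000 * 0.1844936711 / (10.8300 * 0.1400 * 0.5000000000) = 0.243363

Answer: Gamma = 0.243363


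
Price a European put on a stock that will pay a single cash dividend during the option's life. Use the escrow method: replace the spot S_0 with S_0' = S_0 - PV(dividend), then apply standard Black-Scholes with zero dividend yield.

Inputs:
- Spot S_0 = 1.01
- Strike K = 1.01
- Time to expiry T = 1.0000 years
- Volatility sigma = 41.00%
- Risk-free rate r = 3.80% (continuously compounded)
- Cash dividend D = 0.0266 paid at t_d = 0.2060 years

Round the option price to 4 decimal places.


PV(D) = D * exp(-r * t_d) = 0.0266 * 0.99220256 = 0.02639259
S_0' = S_0 - PV(D) = 1.0100 - 0.02639259 = 0.98360741
d1 = (ln(S_0'/K) + (r + sigma^2/2)*T) / (sigma*sqrt(T)) = 0.23310058
d2 = d1 - sigma*sqrt(T) = -0.17689942
exp(-rT) = 0.96271294
N(-d1) = 0.40784165; N(-d2) = 0.57020630
P = K * exp(-rT) * N(-d2) - S_0' * N(-d1) = 1.0100 * 0.96271294 * 0.57020630 - 0.98360741 * 0.40784165 = 0.1533

Answer: Price = 0.1533


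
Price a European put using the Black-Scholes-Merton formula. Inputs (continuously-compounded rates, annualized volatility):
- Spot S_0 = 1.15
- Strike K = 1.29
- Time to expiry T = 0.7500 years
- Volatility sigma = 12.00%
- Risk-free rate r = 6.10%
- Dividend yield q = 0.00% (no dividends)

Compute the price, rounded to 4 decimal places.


d1 = (ln(S/K) + (r - q + 0.5*sigma^2) * T) / (sigma * sqrt(T)) = -0.61324487
d2 = d1 - sigma * sqrt(T) = -0.71716792
exp(-rT) = 0.95528075; exp(-qT) = 1.00000000
P = K * exp(-rT) * N(-d2) - S_0 * exp(-qT) * N(-d1)
N(-d1) = 0.73014278; N(-d2) = 0.76336475
P = 1.2900 * 0.95528075 * 0.76336475 - 1.1500 * 1.00000000 * 0.73014278 = 0.1010

Answer: Price = 0.1010


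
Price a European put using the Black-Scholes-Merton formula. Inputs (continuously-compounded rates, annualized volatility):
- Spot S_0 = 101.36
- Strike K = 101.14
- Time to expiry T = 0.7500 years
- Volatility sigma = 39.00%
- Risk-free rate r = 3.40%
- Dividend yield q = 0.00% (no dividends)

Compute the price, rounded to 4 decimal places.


Answer: Price = 12.0687

Derivation:
d1 = (ln(S/K) + (r - q + 0.5*sigma^2) * T) / (sigma * sqrt(T)) = 0.25080789
d2 = d1 - sigma * sqrt(T) = -0.08694202
exp(-rT) = 0.97482238; exp(-qT) = 1.00000000
P = K * exp(-rT) * N(-d2) - S_0 * exp(-qT) * N(-d1)
N(-d1) = 0.40098132; N(-d2) = 0.53464120
P = 101.1400 * 0.97482238 * 0.53464120 - 101.3600 * 1.00000000 * 0.40098132 = 12.0687


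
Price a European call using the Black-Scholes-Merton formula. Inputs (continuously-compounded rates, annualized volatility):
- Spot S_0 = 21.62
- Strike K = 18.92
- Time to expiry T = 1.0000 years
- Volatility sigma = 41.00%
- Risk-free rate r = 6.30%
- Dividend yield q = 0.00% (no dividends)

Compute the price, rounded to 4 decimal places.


Answer: Price = 5.4799

Derivation:
d1 = (ln(S/K) + (r - q + 0.5*sigma^2) * T) / (sigma * sqrt(T)) = 0.68402256
d2 = d1 - sigma * sqrt(T) = 0.27402256
exp(-rT) = 0.93894347; exp(-qT) = 1.00000000
C = S_0 * exp(-qT) * N(d1) - K * exp(-rT) * N(d2)
N(d1) = 0.75301954; N(d2) = 0.60796636
C = 21.6200 * 1.00000000 * 0.75301954 - 18.9200 * 0.93894347 * 0.60796636 = 5.4799


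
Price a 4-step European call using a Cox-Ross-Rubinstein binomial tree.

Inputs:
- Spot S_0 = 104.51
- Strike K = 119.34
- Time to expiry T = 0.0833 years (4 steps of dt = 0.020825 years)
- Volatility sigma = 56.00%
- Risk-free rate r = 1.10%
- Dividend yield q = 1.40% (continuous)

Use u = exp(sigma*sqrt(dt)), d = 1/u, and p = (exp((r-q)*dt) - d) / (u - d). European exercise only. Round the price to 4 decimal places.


Answer: Price = V(0,0) = 2.1254

Derivation:
dt = T/N = 0.020825
u = exp(sigma*sqrt(dt)) = 1.084168; d = 1/u = 0.922366
p = (exp((r-q)*dt) - d) / (u - d) = 0.479422
Discount per step: exp(-r*dt) = 0.999771
Stock lattice S(k, i) with i counting down-moves:
  k=0: S(0,0) = 104.5100
  k=1: S(1,0) = 113.3064; S(1,1) = 96.3965
  k=2: S(2,0) = 122.8432; S(2,1) = 104.5100; S(2,2) = 88.9129
  k=3: S(3,0) = 133.1826; S(3,1) = 113.3064; S(3,2) = 96.3965; S(3,3) = 82.0102
  k=4: S(4,0) = 144.3923; S(4,1) = 122.8432; S(4,2) = 104.5100; S(4,3) = 88.9129; S(4,4) = 75.6435
Terminal payoffs V(N, i) = max(S_T - K, 0):
  V(4,0) = 25.052349; V(4,1) = 3.503170; V(4,2) = 0.000000; V(4,3) = 0.000000; V(4,4) = 0.000000
Backward induction: V(k, i) = exp(-r*dt) * [p * V(k+1, i) + (1-p) * V(k+1, i+1)].
  V(3,0) = exp(-r*dt) * [p*25.052349 + (1-p)*3.503170] = 13.831145
  V(3,1) = exp(-r*dt) * [p*3.503170 + (1-p)*0.000000] = 1.679111
  V(3,2) = exp(-r*dt) * [p*0.000000 + (1-p)*0.000000] = 0.000000
  V(3,3) = exp(-r*dt) * [p*0.000000 + (1-p)*0.000000] = 0.000000
  V(2,0) = exp(-r*dt) * [p*13.831145 + (1-p)*1.679111] = 7.503340
  V(2,1) = exp(-r*dt) * [p*1.679111 + (1-p)*0.000000] = 0.804818
  V(2,2) = exp(-r*dt) * [p*0.000000 + (1-p)*0.000000] = 0.000000
  V(1,0) = exp(-r*dt) * [p*7.503340 + (1-p)*0.804818] = 4.015315
  V(1,1) = exp(-r*dt) * [p*0.804818 + (1-p)*0.000000] = 0.385759
  V(0,0) = exp(-r*dt) * [p*4.015315 + (1-p)*0.385759] = 2.125359


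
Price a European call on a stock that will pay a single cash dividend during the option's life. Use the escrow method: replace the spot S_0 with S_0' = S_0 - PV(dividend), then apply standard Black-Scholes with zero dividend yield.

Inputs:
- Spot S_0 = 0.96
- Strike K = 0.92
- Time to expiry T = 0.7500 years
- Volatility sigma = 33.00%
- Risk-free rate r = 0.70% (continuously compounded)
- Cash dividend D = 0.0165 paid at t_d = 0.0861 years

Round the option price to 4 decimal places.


Answer: Price = 0.1204

Derivation:
PV(D) = D * exp(-r * t_d) = 0.0165 * 0.99939748 = 0.01649006
S_0' = S_0 - PV(D) = 0.9600 - 0.01649006 = 0.94350994
d1 = (ln(S_0'/K) + (r + sigma^2/2)*T) / (sigma*sqrt(T)) = 0.24955784
d2 = d1 - sigma*sqrt(T) = -0.03623054
exp(-rT) = 0.99476376
N(d1) = 0.59853535; N(d2) = 0.48554927
C = S_0' * N(d1) - K * exp(-rT) * N(d2) = 0.94350994 * 0.59853535 - 0.9200 * 0.99476376 * 0.48554927 = 0.1204


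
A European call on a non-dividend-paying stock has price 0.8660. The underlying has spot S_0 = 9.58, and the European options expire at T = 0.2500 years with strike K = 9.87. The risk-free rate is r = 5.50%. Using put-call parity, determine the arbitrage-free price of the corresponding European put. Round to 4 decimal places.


Put-call parity: C - P = S_0 * exp(-qT) - K * exp(-rT).
S_0 * exp(-qT) = 9.5800 * 1.00000000 = 9.58000000
K * exp(-rT) = 9.8700 * 0.98634410 = 9.73521626
P = C - S*exp(-qT) + K*exp(-rT)
P = 0.8660 - 9.58000000 + 9.73521626 = 1.0212

Answer: Put price = 1.0212


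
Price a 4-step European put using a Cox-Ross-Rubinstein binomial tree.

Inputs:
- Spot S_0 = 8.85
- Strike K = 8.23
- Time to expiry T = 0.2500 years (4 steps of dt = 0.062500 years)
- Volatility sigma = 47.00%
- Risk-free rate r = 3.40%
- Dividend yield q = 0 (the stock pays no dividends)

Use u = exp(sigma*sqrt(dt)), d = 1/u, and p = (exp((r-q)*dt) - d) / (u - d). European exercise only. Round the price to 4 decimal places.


dt = T/N = 0.062500
u = exp(sigma*sqrt(dt)) = 1.124682; d = 1/u = 0.889141
p = (exp((r-q)*dt) - d) / (u - d) = 0.479690
Discount per step: exp(-r*dt) = 0.997877
Stock lattice S(k, i) with i counting down-moves:
  k=0: S(0,0) = 8.8500
  k=1: S(1,0) = 9.9534; S(1,1) = 7.8689
  k=2: S(2,0) = 11.1944; S(2,1) = 8.8500; S(2,2) = 6.9966
  k=3: S(3,0) = 12.5902; S(3,1) = 9.9534; S(3,2) = 7.8689; S(3,3) = 6.2209
  k=4: S(4,0) = 14.1599; S(4,1) = 11.1944; S(4,2) = 8.8500; S(4,3) = 6.9966; S(4,4) = 5.5313
Terminal payoffs V(N, i) = max(K - S_T, 0):
  V(4,0) = 0.000000; V(4,1) = 0.000000; V(4,2) = 0.000000; V(4,3) = 1.233448; V(4,4) = 2.698730
Backward induction: V(k, i) = exp(-r*dt) * [p * V(k+1, i) + (1-p) * V(k+1, i+1)].
  V(3,0) = exp(-r*dt) * [p*0.000000 + (1-p)*0.000000] = 0.000000
  V(3,1) = exp(-r*dt) * [p*0.000000 + (1-p)*0.000000] = 0.000000
  V(3,2) = exp(-r*dt) * [p*0.000000 + (1-p)*1.233448] = 0.640413
  V(3,3) = exp(-r*dt) * [p*1.233448 + (1-p)*2.698730] = 1.991612
  V(2,0) = exp(-r*dt) * [p*0.000000 + (1-p)*0.000000] = 0.000000
  V(2,1) = exp(-r*dt) * [p*0.000000 + (1-p)*0.640413] = 0.332506
  V(2,2) = exp(-r*dt) * [p*0.640413 + (1-p)*1.991612] = 1.340603
  V(1,0) = exp(-r*dt) * [p*0.000000 + (1-p)*0.332506] = 0.172639
  V(1,1) = exp(-r*dt) * [p*0.332506 + (1-p)*1.340603] = 0.855210
  V(0,0) = exp(-r*dt) * [p*0.172639 + (1-p)*0.855210] = 0.526667

Answer: Price = V(0,0) = 0.5267


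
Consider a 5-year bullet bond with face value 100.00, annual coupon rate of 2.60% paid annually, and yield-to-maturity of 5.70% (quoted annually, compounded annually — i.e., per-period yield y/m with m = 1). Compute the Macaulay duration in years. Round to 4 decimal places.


Coupon per period c = face * coupon_rate / m = 2.600000
Periods per year m = 1; per-period yield y/m = 0.057000
Number of cashflows N = 5
Cashflows (t years, CF_t, discount factor 1/(1+y/m)^(m*t), PV):
  t = 1.0000: CF_t = 2.600000, DF = 0.946074, PV = 2.459792
  t = 2.0000: CF_t = 2.600000, DF = 0.895056, PV = 2.327145
  t = 3.0000: CF_t = 2.600000, DF = 0.846789, PV = 2.201651
  t = 4.0000: CF_t = 2.600000, DF = 0.801125, PV = 2.082924
  t = 5.0000: CF_t = 102.600000, DF = 0.757923, PV = 77.762896
Price P = sum_t PV_t = 86.834407
Macaulay numerator sum_t t * PV_t:
  t * PV_t at t = 1.0000: 2.459792
  t * PV_t at t = 2.0000: 4.654289
  t * PV_t at t = 3.0000: 6.604952
  t * PV_t at t = 4.0000: 8.331696
  t * PV_t at t = 5.0000: 388.814478
Macaulay duration D = (sum_t t * PV_t) / P = 410.865207 / 86.834407 = 4.731595

Answer: Macaulay duration = 4.7316 years


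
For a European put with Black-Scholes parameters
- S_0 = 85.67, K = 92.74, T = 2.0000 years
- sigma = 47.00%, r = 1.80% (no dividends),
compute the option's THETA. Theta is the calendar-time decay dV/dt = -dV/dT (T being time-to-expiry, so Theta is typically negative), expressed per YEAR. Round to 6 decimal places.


Answer: Theta = -4.426171

Derivation:
d1 = 0.2672003475; d2 = -0.3974800268
phi(d1) = 0.3849520315; exp(-qT) = 1.0000000000; exp(-rT) = 0.9646402935
Theta = -S*exp(-qT)*phi(d1)*sigma/(2*sqrt(T)) + r*K*exp(-rT)*N(-d2) - q*S*exp(-qT)*N(-d1)
N(-d1) = 0.3946574543; N(-d2) = 0.6544932438; sqrt(T) = 1.4142135624
Term 1 = -85.6700 * 1.0000000000 * 0.3849520315 * 0.4700 / (2 * 1.4142135624) = -5.4800970183
Term 2 = 0.0180 * 92.7400 * 0.9646402935 * 0.6544932438 = 1.0539261081
Term 3 = 0 (no dividend yield, q = 0)
Theta = -5.4800970183 + (1.0539261081) + (0.0000000000) = -4.426171


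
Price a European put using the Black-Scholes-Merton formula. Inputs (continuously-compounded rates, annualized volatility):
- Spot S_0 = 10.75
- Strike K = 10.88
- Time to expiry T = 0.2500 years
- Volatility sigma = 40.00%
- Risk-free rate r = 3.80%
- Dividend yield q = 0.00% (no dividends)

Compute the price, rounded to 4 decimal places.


Answer: Price = 0.8710

Derivation:
d1 = (ln(S/K) + (r - q + 0.5*sigma^2) * T) / (sigma * sqrt(T)) = 0.08739757
d2 = d1 - sigma * sqrt(T) = -0.11260243
exp(-rT) = 0.99054498; exp(-qT) = 1.00000000
P = K * exp(-rT) * N(-d2) - S_0 * exp(-qT) * N(-d1)
N(-d1) = 0.46517775; N(-d2) = 0.54482712
P = 10.8800 * 0.99054498 * 0.54482712 - 10.7500 * 1.00000000 * 0.46517775 = 0.8710


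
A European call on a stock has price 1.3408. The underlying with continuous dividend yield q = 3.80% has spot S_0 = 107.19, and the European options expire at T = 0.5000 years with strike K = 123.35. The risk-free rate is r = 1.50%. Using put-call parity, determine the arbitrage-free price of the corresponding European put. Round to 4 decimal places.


Put-call parity: C - P = S_0 * exp(-qT) - K * exp(-rT).
S_0 * exp(-qT) = 107.1900 * 0.98117936 = 105.17261584
K * exp(-rT) = 123.3500 * 0.99252805 = 122.42833556
P = C - S*exp(-qT) + K*exp(-rT)
P = 1.3408 - 105.17261584 + 122.42833556 = 18.5965

Answer: Put price = 18.5965


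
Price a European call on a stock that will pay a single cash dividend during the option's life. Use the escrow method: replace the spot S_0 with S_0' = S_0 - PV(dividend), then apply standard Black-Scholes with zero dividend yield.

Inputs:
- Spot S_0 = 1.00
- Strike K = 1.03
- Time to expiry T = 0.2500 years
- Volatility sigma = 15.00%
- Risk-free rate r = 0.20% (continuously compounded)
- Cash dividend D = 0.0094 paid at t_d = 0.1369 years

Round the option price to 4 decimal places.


Answer: Price = 0.0147

Derivation:
PV(D) = D * exp(-r * t_d) = 0.0094 * 0.99972624 = 0.00939743
S_0' = S_0 - PV(D) = 1.0000 - 0.00939743 = 0.99060257
d1 = (ln(S_0'/K) + (r + sigma^2/2)*T) / (sigma*sqrt(T)) = -0.47584218
d2 = d1 - sigma*sqrt(T) = -0.55084218
exp(-rT) = 0.99950012
N(d1) = 0.31709341; N(d2) = 0.29087093
C = S_0' * N(d1) - K * exp(-rT) * N(d2) = 0.99060257 * 0.31709341 - 1.0300 * 0.99950012 * 0.29087093 = 0.0147


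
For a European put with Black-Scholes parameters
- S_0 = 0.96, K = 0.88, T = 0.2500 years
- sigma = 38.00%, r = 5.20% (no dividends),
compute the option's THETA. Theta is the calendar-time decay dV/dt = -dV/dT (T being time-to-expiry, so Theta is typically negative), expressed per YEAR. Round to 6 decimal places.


Answer: Theta = -0.104938

Derivation:
d1 = 0.6213756684; d2 = 0.4313756684
phi(d1) = 0.3289030035; exp(-qT) = 1.0000000000; exp(-rT) = 0.9870841350
Theta = -S*exp(-qT)*phi(d1)*sigma/(2*sqrt(T)) + r*K*exp(-rT)*N(-d2) - q*S*exp(-qT)*N(-d1)
N(-d1) = 0.2671762387; N(-d2) = 0.3330976194; sqrt(T) = 0.5000000000
Term 1 = -0.9600 * 1.0000000000 * 0.3289030035 * 0.3800 / (2 * 0.5000000000) = -0.1199838157
Term 2 = 0.0520 * 0.8800 * 0.9870841350 * 0.3330976194 = 0.0150456764
Term 3 = 0 (no dividend yield, q = 0)
Theta = -0.1199838157 + (0.0150456764) + (0.0000000000) = -0.104938


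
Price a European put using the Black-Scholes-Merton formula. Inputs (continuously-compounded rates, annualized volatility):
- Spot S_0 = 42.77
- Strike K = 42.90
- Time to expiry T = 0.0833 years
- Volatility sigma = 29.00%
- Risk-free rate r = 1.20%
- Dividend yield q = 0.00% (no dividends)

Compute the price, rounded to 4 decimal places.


Answer: Price = 1.4732

Derivation:
d1 = (ln(S/K) + (r - q + 0.5*sigma^2) * T) / (sigma * sqrt(T)) = 0.01753259
d2 = d1 - sigma * sqrt(T) = -0.06616645
exp(-rT) = 0.99900090; exp(-qT) = 1.00000000
P = K * exp(-rT) * N(-d2) - S_0 * exp(-qT) * N(-d1)
N(-d1) = 0.49300587; N(-d2) = 0.52637735
P = 42.9000 * 0.99900090 * 0.52637735 - 42.7700 * 1.00000000 * 0.49300587 = 1.4732


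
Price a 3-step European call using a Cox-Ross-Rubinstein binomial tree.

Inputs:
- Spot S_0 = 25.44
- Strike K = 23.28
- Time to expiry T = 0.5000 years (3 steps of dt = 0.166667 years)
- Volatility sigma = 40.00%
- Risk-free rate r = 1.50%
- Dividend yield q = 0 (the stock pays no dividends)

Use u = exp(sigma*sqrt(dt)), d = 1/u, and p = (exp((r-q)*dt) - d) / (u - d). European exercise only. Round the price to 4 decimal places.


Answer: Price = V(0,0) = 4.1518

Derivation:
dt = T/N = 0.166667
u = exp(sigma*sqrt(dt)) = 1.177389; d = 1/u = 0.849337
p = (exp((r-q)*dt) - d) / (u - d) = 0.466896
Discount per step: exp(-r*dt) = 0.997503
Stock lattice S(k, i) with i counting down-moves:
  k=0: S(0,0) = 25.4400
  k=1: S(1,0) = 29.9528; S(1,1) = 21.6071
  k=2: S(2,0) = 35.2661; S(2,1) = 25.4400; S(2,2) = 18.3517
  k=3: S(3,0) = 41.5219; S(3,1) = 29.9528; S(3,2) = 21.6071; S(3,3) = 15.5868
Terminal payoffs V(N, i) = max(S_T - K, 0):
  V(3,0) = 18.241887; V(3,1) = 6.672777; V(3,2) = 0.000000; V(3,3) = 0.000000
Backward induction: V(k, i) = exp(-r*dt) * [p * V(k+1, i) + (1-p) * V(k+1, i+1)].
  V(2,0) = exp(-r*dt) * [p*18.241887 + (1-p)*6.672777] = 12.044199
  V(2,1) = exp(-r*dt) * [p*6.672777 + (1-p)*0.000000] = 3.107714
  V(2,2) = exp(-r*dt) * [p*0.000000 + (1-p)*0.000000] = 0.000000
  V(1,0) = exp(-r*dt) * [p*12.044199 + (1-p)*3.107714] = 7.261945
  V(1,1) = exp(-r*dt) * [p*3.107714 + (1-p)*0.000000] = 1.447356
  V(0,0) = exp(-r*dt) * [p*7.261945 + (1-p)*1.447356] = 4.151771


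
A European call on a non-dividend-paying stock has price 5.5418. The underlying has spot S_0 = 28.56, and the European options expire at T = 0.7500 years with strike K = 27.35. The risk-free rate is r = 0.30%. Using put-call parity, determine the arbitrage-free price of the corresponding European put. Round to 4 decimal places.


Put-call parity: C - P = S_0 * exp(-qT) - K * exp(-rT).
S_0 * exp(-qT) = 28.5600 * 1.00000000 = 28.56000000
K * exp(-rT) = 27.3500 * 0.99775253 = 27.28853168
P = C - S*exp(-qT) + K*exp(-rT)
P = 5.5418 - 28.56000000 + 27.28853168 = 4.2703

Answer: Put price = 4.2703


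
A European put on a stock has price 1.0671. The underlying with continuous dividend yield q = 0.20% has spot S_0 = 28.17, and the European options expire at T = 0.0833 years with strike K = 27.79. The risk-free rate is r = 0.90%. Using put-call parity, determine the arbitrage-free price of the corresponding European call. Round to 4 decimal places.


Put-call parity: C - P = S_0 * exp(-qT) - K * exp(-rT).
S_0 * exp(-qT) = 28.1700 * 0.99983341 = 28.16530727
K * exp(-rT) = 27.7900 * 0.99925058 = 27.76917364
C = P + S*exp(-qT) - K*exp(-rT)
C = 1.0671 + 28.16530727 - 27.76917364 = 1.4632

Answer: Call price = 1.4632


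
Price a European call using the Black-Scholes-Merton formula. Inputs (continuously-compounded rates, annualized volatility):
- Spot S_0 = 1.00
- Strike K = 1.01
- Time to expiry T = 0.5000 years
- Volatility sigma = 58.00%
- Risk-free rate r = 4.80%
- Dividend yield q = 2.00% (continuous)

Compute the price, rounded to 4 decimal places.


Answer: Price = 0.1625

Derivation:
d1 = (ln(S/K) + (r - q + 0.5*sigma^2) * T) / (sigma * sqrt(T)) = 0.21493527
d2 = d1 - sigma * sqrt(T) = -0.19518666
exp(-rT) = 0.97628571; exp(-qT) = 0.99004983
C = S_0 * exp(-qT) * N(d1) - K * exp(-rT) * N(d2)
N(d1) = 0.58509111; N(d2) = 0.42262341
C = 1.0000 * 0.99004983 * 0.58509111 - 1.0100 * 0.97628571 * 0.42262341 = 0.1625


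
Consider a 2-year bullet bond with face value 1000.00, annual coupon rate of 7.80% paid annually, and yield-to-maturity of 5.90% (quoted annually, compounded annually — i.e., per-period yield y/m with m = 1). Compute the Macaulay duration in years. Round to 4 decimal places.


Answer: Macaulay duration = 1.9288 years

Derivation:
Coupon per period c = face * coupon_rate / m = 78.000000
Periods per year m = 1; per-period yield y/m = 0.059000
Number of cashflows N = 2
Cashflows (t years, CF_t, discount factor 1/(1+y/m)^(m*t), PV):
  t = 1.0000: CF_t = 78.000000, DF = 0.944287, PV = 73.654391
  t = 2.0000: CF_t = 1078.000000, DF = 0.891678, PV = 961.228946
Price P = sum_t PV_t = 1034.883337
Macaulay numerator sum_t t * PV_t:
  t * PV_t at t = 1.0000: 73.654391
  t * PV_t at t = 2.0000: 1922.457893
Macaulay duration D = (sum_t t * PV_t) / P = 1996.112284 / 1034.883337 = 1.928828


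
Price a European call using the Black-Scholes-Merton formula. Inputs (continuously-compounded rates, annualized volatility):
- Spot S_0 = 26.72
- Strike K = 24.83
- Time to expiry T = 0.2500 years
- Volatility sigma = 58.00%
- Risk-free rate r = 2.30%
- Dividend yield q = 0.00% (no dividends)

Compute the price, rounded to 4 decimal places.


d1 = (ln(S/K) + (r - q + 0.5*sigma^2) * T) / (sigma * sqrt(T)) = 0.41779224
d2 = d1 - sigma * sqrt(T) = 0.12779224
exp(-rT) = 0.99426650; exp(-qT) = 1.00000000
C = S_0 * exp(-qT) * N(d1) - K * exp(-rT) * N(d2)
N(d1) = 0.66195049; N(d2) = 0.55084330
C = 26.7200 * 1.00000000 * 0.66195049 - 24.8300 * 0.99426650 * 0.55084330 = 4.0883

Answer: Price = 4.0883


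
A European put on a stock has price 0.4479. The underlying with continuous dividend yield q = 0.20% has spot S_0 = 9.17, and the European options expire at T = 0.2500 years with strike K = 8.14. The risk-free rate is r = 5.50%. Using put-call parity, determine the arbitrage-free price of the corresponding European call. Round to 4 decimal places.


Put-call parity: C - P = S_0 * exp(-qT) - K * exp(-rT).
S_0 * exp(-qT) = 9.1700 * 0.99950012 = 9.16541615
K * exp(-rT) = 8.1400 * 0.98634410 = 8.02884097
C = P + S*exp(-qT) - K*exp(-rT)
C = 0.4479 + 9.16541615 - 8.02884097 = 1.5845

Answer: Call price = 1.5845


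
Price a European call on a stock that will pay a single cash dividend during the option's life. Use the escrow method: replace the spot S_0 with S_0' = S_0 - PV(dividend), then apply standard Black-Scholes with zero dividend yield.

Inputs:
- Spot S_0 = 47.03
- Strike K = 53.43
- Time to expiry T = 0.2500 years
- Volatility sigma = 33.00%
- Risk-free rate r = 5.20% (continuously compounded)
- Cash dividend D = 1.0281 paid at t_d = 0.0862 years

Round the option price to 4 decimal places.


Answer: Price = 0.9281

Derivation:
PV(D) = D * exp(-r * t_d) = 1.0281 * 0.99552763 = 1.02350196
S_0' = S_0 - PV(D) = 47.0300 - 1.02350196 = 46.00649804
d1 = (ln(S_0'/K) + (r + sigma^2/2)*T) / (sigma*sqrt(T)) = -0.74531659
d2 = d1 - sigma*sqrt(T) = -0.91031659
exp(-rT) = 0.98708414
N(d1) = 0.22804018; N(d2) = 0.18132779
C = S_0' * N(d1) - K * exp(-rT) * N(d2) = 46.00649804 * 0.22804018 - 53.4300 * 0.98708414 * 0.18132779 = 0.9281


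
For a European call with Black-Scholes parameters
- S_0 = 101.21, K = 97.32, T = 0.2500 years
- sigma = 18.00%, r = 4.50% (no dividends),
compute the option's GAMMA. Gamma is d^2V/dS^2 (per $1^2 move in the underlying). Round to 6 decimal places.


Answer: Gamma = 0.036462

Derivation:
d1 = 0.6054783143; d2 = 0.5154783143
phi(d1) = 0.3321261117; exp(-qT) = 1.0000000000; exp(-rT) = 0.9888130446
Gamma = exp(-qT) * phi(d1) / (S * sigma * sqrt(T)) = 1.0000000000 * 0.3321261117 / (101.2100 * 0.1800 * 0.5000000000) = 0.036462


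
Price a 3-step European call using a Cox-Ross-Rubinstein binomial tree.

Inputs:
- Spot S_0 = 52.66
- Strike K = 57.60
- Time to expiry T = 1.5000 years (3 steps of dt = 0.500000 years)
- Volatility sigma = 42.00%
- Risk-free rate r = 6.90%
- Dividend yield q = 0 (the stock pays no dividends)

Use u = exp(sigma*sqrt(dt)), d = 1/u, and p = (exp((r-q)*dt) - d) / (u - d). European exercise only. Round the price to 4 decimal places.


dt = T/N = 0.500000
u = exp(sigma*sqrt(dt)) = 1.345795; d = 1/u = 0.743055
p = (exp((r-q)*dt) - d) / (u - d) = 0.484532
Discount per step: exp(-r*dt) = 0.966088
Stock lattice S(k, i) with i counting down-moves:
  k=0: S(0,0) = 52.6600
  k=1: S(1,0) = 70.8696; S(1,1) = 39.1293
  k=2: S(2,0) = 95.3759; S(2,1) = 52.6600; S(2,2) = 29.0752
  k=3: S(3,0) = 128.3564; S(3,1) = 70.8696; S(3,2) = 39.1293; S(3,3) = 21.6045
Terminal payoffs V(N, i) = max(S_T - K, 0):
  V(3,0) = 70.756391; V(3,1) = 13.269560; V(3,2) = 0.000000; V(3,3) = 0.000000
Backward induction: V(k, i) = exp(-r*dt) * [p * V(k+1, i) + (1-p) * V(k+1, i+1)].
  V(2,0) = exp(-r*dt) * [p*70.756391 + (1-p)*13.269560] = 39.729204
  V(2,1) = exp(-r*dt) * [p*13.269560 + (1-p)*0.000000] = 6.211493
  V(2,2) = exp(-r*dt) * [p*0.000000 + (1-p)*0.000000] = 0.000000
  V(1,0) = exp(-r*dt) * [p*39.729204 + (1-p)*6.211493] = 21.690522
  V(1,1) = exp(-r*dt) * [p*6.211493 + (1-p)*0.000000] = 2.907605
  V(0,0) = exp(-r*dt) * [p*21.690522 + (1-p)*2.907605] = 11.601304

Answer: Price = V(0,0) = 11.6013
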